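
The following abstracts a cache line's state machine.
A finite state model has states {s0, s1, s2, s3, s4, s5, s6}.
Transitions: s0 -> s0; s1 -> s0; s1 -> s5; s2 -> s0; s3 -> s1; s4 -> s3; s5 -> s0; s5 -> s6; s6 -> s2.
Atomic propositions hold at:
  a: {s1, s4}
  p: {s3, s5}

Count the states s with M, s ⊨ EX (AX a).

1

Sat(AX a) = {s : every successor in {s1, s4}} = {s3}
Sat(EX (AX a)) = {s : some successor in {s3}} = {s4}
|Sat(EX (AX a))| = |{s4}| = 1.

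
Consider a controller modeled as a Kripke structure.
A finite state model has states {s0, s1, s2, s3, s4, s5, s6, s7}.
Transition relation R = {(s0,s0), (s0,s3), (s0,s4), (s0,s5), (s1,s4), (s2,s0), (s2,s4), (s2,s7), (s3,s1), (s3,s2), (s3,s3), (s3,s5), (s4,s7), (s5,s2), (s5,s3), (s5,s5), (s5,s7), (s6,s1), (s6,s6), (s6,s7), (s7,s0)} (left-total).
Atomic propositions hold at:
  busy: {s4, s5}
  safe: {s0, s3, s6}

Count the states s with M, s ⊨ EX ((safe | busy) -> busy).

7

Sat(safe | busy) = {s0, s3, s4, s5, s6}
Sat((safe | busy) -> busy) = {s1, s2, s4, s5, s7}
Sat(EX ((safe | busy) -> busy)) = {s : some successor in {s1, s2, s4, s5, s7}} = {s0, s1, s2, s3, s4, s5, s6}
|Sat(EX ((safe | busy) -> busy))| = |{s0, s1, s2, s3, s4, s5, s6}| = 7.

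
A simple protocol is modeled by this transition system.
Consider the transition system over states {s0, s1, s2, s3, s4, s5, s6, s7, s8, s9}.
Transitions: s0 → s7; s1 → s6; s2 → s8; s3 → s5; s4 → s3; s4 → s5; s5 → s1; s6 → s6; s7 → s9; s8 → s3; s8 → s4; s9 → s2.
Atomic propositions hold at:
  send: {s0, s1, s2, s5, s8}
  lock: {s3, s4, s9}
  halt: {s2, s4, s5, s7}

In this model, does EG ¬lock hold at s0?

Sat(¬lock) = {s0, s1, s2, s5, s6, s7, s8}
EG ¬lock: greatest fixpoint, start Z0 = {s0, s1, s2, s5, s6, s7, s8}, keep only states in Sat with some successor in Z. Z1 = {s0, s1, s2, s5, s6}; Z2 = {s1, s5, s6}; fixed.
Sat(EG ¬lock) = {s1, s5, s6}
s0 ∉ Sat(EG ¬lock) = {s1, s5, s6}, so the formula does not hold at s0.

No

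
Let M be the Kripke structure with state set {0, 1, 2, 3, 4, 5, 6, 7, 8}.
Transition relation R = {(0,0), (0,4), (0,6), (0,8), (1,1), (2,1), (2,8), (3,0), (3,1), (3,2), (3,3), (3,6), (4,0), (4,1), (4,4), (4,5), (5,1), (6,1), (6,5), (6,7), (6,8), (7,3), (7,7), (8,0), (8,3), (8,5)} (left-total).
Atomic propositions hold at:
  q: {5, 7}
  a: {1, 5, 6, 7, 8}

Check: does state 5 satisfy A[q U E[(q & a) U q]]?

Yes

Sat(q & a) = {5, 7}
E[(q & a) U q]: least fixpoint, start Z0 = Sat(q) = {5, 7}, add states in Sat(q & a) with some successor in Z. Already a fixed point.
Sat(E[(q & a) U q]) = {5, 7}
A[q U E[(q & a) U q]]: least fixpoint, start Z0 = Sat(E[(q & a) U q]) = {5, 7}, add states in Sat(q) with every successor in Z. Already a fixed point.
Sat(A[q U E[(q & a) U q]]) = {5, 7}
5 ∈ Sat(A[q U E[(q & a) U q]]) = {5, 7}, so the formula holds at 5.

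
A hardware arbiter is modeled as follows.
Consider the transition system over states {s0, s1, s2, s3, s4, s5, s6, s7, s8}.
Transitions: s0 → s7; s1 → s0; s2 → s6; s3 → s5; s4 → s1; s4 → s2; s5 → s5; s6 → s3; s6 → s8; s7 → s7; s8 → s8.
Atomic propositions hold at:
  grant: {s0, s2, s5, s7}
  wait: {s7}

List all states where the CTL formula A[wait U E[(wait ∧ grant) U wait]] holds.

Sat(wait ∧ grant) = {s7}
E[(wait ∧ grant) U wait]: least fixpoint, start Z0 = Sat(wait) = {s7}, add states in Sat(wait ∧ grant) with some successor in Z. Already a fixed point.
Sat(E[(wait ∧ grant) U wait]) = {s7}
A[wait U E[(wait ∧ grant) U wait]]: least fixpoint, start Z0 = Sat(E[(wait ∧ grant) U wait]) = {s7}, add states in Sat(wait) with every successor in Z. Already a fixed point.
Sat(A[wait U E[(wait ∧ grant) U wait]]) = {s7}

{s7}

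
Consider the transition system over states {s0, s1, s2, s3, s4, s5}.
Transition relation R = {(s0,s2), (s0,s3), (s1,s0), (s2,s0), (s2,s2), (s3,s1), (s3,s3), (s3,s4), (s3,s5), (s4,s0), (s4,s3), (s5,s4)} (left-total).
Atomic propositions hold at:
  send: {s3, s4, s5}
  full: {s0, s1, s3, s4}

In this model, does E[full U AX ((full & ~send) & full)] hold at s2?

Sat(~send) = {s0, s1, s2}
Sat(full & ~send) = {s0, s1}
Sat((full & ~send) & full) = {s0, s1}
Sat(AX ((full & ~send) & full)) = {s : every successor in {s0, s1}} = {s1}
E[full U AX ((full & ~send) & full)]: least fixpoint, start Z0 = Sat(AX ((full & ~send) & full)) = {s1}, add states in Sat(full) with some successor in Z. Z1 = {s1, s3}; Z2 = {s0, s1, s3, s4}; fixed.
Sat(E[full U AX ((full & ~send) & full)]) = {s0, s1, s3, s4}
s2 ∉ Sat(E[full U AX ((full & ~send) & full)]) = {s0, s1, s3, s4}, so the formula does not hold at s2.

No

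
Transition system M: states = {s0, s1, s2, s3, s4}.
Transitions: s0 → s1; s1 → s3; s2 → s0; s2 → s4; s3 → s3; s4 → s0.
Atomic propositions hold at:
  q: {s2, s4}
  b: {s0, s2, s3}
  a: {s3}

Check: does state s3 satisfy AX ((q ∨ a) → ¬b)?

No

Sat(q ∨ a) = {s2, s3, s4}
Sat(¬b) = {s1, s4}
Sat((q ∨ a) → ¬b) = {s0, s1, s4}
Sat(AX ((q ∨ a) → ¬b)) = {s : every successor in {s0, s1, s4}} = {s0, s2, s4}
s3 ∉ Sat(AX ((q ∨ a) → ¬b)) = {s0, s2, s4}, so the formula does not hold at s3.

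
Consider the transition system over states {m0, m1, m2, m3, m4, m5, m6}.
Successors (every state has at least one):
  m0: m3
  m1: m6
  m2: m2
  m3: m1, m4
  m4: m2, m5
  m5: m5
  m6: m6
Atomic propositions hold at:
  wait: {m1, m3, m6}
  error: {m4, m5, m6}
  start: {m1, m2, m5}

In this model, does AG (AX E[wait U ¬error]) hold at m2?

Yes

Sat(¬error) = {m0, m1, m2, m3}
E[wait U ¬error]: least fixpoint, start Z0 = Sat(¬error) = {m0, m1, m2, m3}, add states in Sat(wait) with some successor in Z. Already a fixed point.
Sat(E[wait U ¬error]) = {m0, m1, m2, m3}
Sat(AX E[wait U ¬error]) = {s : every successor in {m0, m1, m2, m3}} = {m0, m2}
AG (AX E[wait U ¬error]): greatest fixpoint, start Z0 = {m0, m2}, keep only states in Sat with every successor in Z. Z1 = {m2}; fixed.
Sat(AG (AX E[wait U ¬error])) = {m2}
m2 ∈ Sat(AG (AX E[wait U ¬error])) = {m2}, so the formula holds at m2.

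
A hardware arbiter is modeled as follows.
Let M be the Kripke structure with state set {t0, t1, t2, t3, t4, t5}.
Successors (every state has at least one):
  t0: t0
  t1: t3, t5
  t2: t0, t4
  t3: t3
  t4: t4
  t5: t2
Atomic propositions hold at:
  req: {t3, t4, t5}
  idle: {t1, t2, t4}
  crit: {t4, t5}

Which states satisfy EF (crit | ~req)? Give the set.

{t0, t1, t2, t4, t5}

Sat(~req) = {t0, t1, t2}
Sat(crit | ~req) = {t0, t1, t2, t4, t5}
EF (crit | ~req): least fixpoint, start Z0 = {t0, t1, t2, t4, t5}, add states with some successor in Z. Already a fixed point.
Sat(EF (crit | ~req)) = {t0, t1, t2, t4, t5}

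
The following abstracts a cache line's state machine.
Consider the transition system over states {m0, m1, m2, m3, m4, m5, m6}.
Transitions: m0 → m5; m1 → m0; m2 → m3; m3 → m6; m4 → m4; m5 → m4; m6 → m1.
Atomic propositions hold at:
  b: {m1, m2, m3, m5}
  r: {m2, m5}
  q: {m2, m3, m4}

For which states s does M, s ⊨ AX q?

{m2, m4, m5}

Sat(AX q) = {s : every successor in {m2, m3, m4}} = {m2, m4, m5}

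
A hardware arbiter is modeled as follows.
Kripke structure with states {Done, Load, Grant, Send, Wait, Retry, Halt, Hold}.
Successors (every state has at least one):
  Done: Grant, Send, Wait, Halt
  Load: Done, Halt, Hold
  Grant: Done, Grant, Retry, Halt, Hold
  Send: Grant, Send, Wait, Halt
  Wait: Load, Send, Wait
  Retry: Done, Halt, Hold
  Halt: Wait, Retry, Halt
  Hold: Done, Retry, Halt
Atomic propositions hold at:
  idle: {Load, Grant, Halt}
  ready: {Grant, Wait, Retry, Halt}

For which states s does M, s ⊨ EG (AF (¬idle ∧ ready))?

Sat(¬idle) = {Done, Send, Wait, Retry, Hold}
Sat(¬idle ∧ ready) = {Wait, Retry}
AF (¬idle ∧ ready): least fixpoint, start Z0 = {Wait, Retry}, add states with every successor in Z. Already a fixed point.
Sat(AF (¬idle ∧ ready)) = {Wait, Retry}
EG (AF (¬idle ∧ ready)): greatest fixpoint, start Z0 = {Wait, Retry}, keep only states in Sat with some successor in Z. Z1 = {Wait}; fixed.
Sat(EG (AF (¬idle ∧ ready))) = {Wait}

{Wait}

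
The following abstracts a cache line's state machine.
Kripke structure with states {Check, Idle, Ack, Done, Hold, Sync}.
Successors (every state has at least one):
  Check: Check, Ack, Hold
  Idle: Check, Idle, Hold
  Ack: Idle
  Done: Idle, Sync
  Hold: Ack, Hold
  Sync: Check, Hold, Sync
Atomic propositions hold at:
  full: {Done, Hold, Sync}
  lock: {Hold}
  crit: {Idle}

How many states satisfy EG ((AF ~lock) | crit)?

Sat(~lock) = {Check, Idle, Ack, Done, Sync}
AF ~lock: least fixpoint, start Z0 = {Check, Idle, Ack, Done, Sync}, add states with every successor in Z. Already a fixed point.
Sat(AF ~lock) = {Check, Idle, Ack, Done, Sync}
Sat((AF ~lock) | crit) = {Check, Idle, Ack, Done, Sync}
EG ((AF ~lock) | crit): greatest fixpoint, start Z0 = {Check, Idle, Ack, Done, Sync}, keep only states in Sat with some successor in Z. Already a fixed point.
Sat(EG ((AF ~lock) | crit)) = {Check, Idle, Ack, Done, Sync}
|Sat(EG ((AF ~lock) | crit))| = |{Check, Idle, Ack, Done, Sync}| = 5.

5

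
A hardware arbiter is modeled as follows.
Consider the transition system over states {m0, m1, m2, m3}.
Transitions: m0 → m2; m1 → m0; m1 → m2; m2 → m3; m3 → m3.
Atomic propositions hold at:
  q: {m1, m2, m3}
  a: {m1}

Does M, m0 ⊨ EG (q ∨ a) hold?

Sat(q ∨ a) = {m1, m2, m3}
EG (q ∨ a): greatest fixpoint, start Z0 = {m1, m2, m3}, keep only states in Sat with some successor in Z. Already a fixed point.
Sat(EG (q ∨ a)) = {m1, m2, m3}
m0 ∉ Sat(EG (q ∨ a)) = {m1, m2, m3}, so the formula does not hold at m0.

No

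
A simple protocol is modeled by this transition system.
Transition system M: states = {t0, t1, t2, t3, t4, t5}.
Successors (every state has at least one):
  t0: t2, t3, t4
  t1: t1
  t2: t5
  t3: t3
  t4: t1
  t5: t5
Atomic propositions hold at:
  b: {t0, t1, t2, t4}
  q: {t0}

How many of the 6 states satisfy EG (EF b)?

EF b: least fixpoint, start Z0 = {t0, t1, t2, t4}, add states with some successor in Z. Already a fixed point.
Sat(EF b) = {t0, t1, t2, t4}
EG (EF b): greatest fixpoint, start Z0 = {t0, t1, t2, t4}, keep only states in Sat with some successor in Z. Z1 = {t0, t1, t4}; fixed.
Sat(EG (EF b)) = {t0, t1, t4}
|Sat(EG (EF b))| = |{t0, t1, t4}| = 3.

3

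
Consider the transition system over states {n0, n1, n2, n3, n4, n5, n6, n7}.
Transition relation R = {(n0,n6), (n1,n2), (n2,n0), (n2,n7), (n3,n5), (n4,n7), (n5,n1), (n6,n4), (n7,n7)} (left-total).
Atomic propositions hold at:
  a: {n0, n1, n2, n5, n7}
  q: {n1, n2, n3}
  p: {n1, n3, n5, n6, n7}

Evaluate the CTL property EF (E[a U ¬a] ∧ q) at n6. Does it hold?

Sat(¬a) = {n3, n4, n6}
E[a U ¬a]: least fixpoint, start Z0 = Sat(¬a) = {n3, n4, n6}, add states in Sat(a) with some successor in Z. Z1 = {n0, n3, n4, n6}; Z2 = {n0, n2, n3, n4, n6}; Z3 = {n0, n1, n2, n3, n4, n6}; Z4 = {n0, n1, n2, n3, n4, n5, n6}; fixed.
Sat(E[a U ¬a]) = {n0, n1, n2, n3, n4, n5, n6}
Sat(E[a U ¬a] ∧ q) = {n1, n2, n3}
EF (E[a U ¬a] ∧ q): least fixpoint, start Z0 = {n1, n2, n3}, add states with some successor in Z. Z1 = {n1, n2, n3, n5}; fixed.
Sat(EF (E[a U ¬a] ∧ q)) = {n1, n2, n3, n5}
n6 ∉ Sat(EF (E[a U ¬a] ∧ q)) = {n1, n2, n3, n5}, so the formula does not hold at n6.

No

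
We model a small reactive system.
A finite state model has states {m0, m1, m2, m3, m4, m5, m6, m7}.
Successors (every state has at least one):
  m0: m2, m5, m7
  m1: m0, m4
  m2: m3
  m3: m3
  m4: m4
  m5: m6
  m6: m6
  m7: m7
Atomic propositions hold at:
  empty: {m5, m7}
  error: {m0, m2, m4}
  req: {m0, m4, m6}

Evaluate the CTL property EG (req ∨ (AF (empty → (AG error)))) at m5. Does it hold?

AG error: greatest fixpoint, start Z0 = {m0, m2, m4}, keep only states in Sat with every successor in Z. Z1 = {m4}; fixed.
Sat(AG error) = {m4}
Sat(empty → (AG error)) = {m0, m1, m2, m3, m4, m6}
AF (empty → (AG error)): least fixpoint, start Z0 = {m0, m1, m2, m3, m4, m6}, add states with every successor in Z. Z1 = {m0, m1, m2, m3, m4, m5, m6}; fixed.
Sat(AF (empty → (AG error))) = {m0, m1, m2, m3, m4, m5, m6}
Sat(req ∨ (AF (empty → (AG error)))) = {m0, m1, m2, m3, m4, m5, m6}
EG (req ∨ (AF (empty → (AG error)))): greatest fixpoint, start Z0 = {m0, m1, m2, m3, m4, m5, m6}, keep only states in Sat with some successor in Z. Already a fixed point.
Sat(EG (req ∨ (AF (empty → (AG error))))) = {m0, m1, m2, m3, m4, m5, m6}
m5 ∈ Sat(EG (req ∨ (AF (empty → (AG error))))) = {m0, m1, m2, m3, m4, m5, m6}, so the formula holds at m5.

Yes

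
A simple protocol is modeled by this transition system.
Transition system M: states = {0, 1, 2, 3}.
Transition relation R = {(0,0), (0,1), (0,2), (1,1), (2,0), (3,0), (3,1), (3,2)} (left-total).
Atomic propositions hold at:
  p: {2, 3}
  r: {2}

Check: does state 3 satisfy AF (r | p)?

Yes

Sat(r | p) = {2, 3}
AF (r | p): least fixpoint, start Z0 = {2, 3}, add states with every successor in Z. Already a fixed point.
Sat(AF (r | p)) = {2, 3}
3 ∈ Sat(AF (r | p)) = {2, 3}, so the formula holds at 3.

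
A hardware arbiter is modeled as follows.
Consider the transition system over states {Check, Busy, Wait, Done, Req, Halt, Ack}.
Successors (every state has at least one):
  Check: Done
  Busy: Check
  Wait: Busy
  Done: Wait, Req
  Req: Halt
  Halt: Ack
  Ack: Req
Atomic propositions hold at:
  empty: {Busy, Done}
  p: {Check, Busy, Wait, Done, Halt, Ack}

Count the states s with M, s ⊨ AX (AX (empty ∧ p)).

Sat(empty ∧ p) = {Busy, Done}
Sat(AX (empty ∧ p)) = {s : every successor in {Busy, Done}} = {Check, Wait}
Sat(AX (AX (empty ∧ p))) = {s : every successor in {Check, Wait}} = {Busy}
|Sat(AX (AX (empty ∧ p)))| = |{Busy}| = 1.

1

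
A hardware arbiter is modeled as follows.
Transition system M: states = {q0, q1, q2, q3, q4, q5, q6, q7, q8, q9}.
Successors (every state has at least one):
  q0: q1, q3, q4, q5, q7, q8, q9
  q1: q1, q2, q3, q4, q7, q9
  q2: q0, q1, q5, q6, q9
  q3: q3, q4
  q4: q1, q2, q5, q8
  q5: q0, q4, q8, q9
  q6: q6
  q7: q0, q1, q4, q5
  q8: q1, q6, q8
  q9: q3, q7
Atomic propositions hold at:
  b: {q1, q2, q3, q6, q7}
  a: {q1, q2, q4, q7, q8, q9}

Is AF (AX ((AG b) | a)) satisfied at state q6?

AG b: greatest fixpoint, start Z0 = {q1, q2, q3, q6, q7}, keep only states in Sat with every successor in Z. Z1 = {q6}; fixed.
Sat(AG b) = {q6}
Sat((AG b) | a) = {q1, q2, q4, q6, q7, q8, q9}
Sat(AX ((AG b) | a)) = {s : every successor in {q1, q2, q4, q6, q7, q8, q9}} = {q6, q8}
AF (AX ((AG b) | a)): least fixpoint, start Z0 = {q6, q8}, add states with every successor in Z. Already a fixed point.
Sat(AF (AX ((AG b) | a))) = {q6, q8}
q6 ∈ Sat(AF (AX ((AG b) | a))) = {q6, q8}, so the formula holds at q6.

Yes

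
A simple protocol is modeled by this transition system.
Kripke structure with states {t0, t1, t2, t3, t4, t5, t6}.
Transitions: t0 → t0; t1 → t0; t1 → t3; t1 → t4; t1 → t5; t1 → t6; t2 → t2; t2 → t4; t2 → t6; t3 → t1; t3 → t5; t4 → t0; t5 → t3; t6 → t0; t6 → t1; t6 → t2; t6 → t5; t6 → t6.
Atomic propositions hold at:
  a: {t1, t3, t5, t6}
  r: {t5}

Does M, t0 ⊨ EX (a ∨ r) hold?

Sat(a ∨ r) = {t1, t3, t5, t6}
Sat(EX (a ∨ r)) = {s : some successor in {t1, t3, t5, t6}} = {t1, t2, t3, t5, t6}
t0 ∉ Sat(EX (a ∨ r)) = {t1, t2, t3, t5, t6}, so the formula does not hold at t0.

No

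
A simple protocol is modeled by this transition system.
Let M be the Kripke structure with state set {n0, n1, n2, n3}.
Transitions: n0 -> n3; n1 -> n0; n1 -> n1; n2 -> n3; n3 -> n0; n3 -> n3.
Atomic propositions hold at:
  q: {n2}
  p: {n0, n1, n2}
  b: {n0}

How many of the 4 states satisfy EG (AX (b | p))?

Sat(b | p) = {n0, n1, n2}
Sat(AX (b | p)) = {s : every successor in {n0, n1, n2}} = {n1}
EG (AX (b | p)): greatest fixpoint, start Z0 = {n1}, keep only states in Sat with some successor in Z. Already a fixed point.
Sat(EG (AX (b | p))) = {n1}
|Sat(EG (AX (b | p)))| = |{n1}| = 1.

1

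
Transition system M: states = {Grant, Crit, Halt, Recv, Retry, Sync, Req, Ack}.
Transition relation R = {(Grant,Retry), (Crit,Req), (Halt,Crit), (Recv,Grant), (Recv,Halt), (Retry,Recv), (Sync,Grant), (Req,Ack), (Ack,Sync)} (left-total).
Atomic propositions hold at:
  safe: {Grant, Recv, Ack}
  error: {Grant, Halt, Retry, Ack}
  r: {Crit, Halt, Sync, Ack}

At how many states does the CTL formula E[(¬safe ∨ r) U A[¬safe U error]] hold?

Sat(¬safe) = {Crit, Halt, Retry, Sync, Req}
Sat(¬safe ∨ r) = {Crit, Halt, Retry, Sync, Req, Ack}
A[¬safe U error]: least fixpoint, start Z0 = Sat(error) = {Grant, Halt, Retry, Ack}, add states in Sat(¬safe) with every successor in Z. Z1 = {Grant, Halt, Retry, Sync, Req, Ack}; Z2 = {Grant, Crit, Halt, Retry, Sync, Req, Ack}; fixed.
Sat(A[¬safe U error]) = {Grant, Crit, Halt, Retry, Sync, Req, Ack}
E[(¬safe ∨ r) U A[¬safe U error]]: least fixpoint, start Z0 = Sat(A[¬safe U error]) = {Grant, Crit, Halt, Retry, Sync, Req, Ack}, add states in Sat(¬safe ∨ r) with some successor in Z. Already a fixed point.
Sat(E[(¬safe ∨ r) U A[¬safe U error]]) = {Grant, Crit, Halt, Retry, Sync, Req, Ack}
|Sat(E[(¬safe ∨ r) U A[¬safe U error]])| = |{Grant, Crit, Halt, Retry, Sync, Req, Ack}| = 7.

7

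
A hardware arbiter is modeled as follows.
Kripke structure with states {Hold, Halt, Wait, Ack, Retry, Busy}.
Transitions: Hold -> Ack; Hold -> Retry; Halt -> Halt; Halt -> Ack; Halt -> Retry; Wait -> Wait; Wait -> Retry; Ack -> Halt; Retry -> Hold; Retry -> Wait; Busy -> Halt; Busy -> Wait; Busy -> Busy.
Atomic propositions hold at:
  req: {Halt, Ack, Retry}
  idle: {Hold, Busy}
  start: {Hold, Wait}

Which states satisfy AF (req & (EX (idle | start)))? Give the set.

Sat(idle | start) = {Hold, Wait, Busy}
Sat(EX (idle | start)) = {s : some successor in {Hold, Wait, Busy}} = {Wait, Retry, Busy}
Sat(req & (EX (idle | start))) = {Retry}
AF (req & (EX (idle | start))): least fixpoint, start Z0 = {Retry}, add states with every successor in Z. Already a fixed point.
Sat(AF (req & (EX (idle | start)))) = {Retry}

{Retry}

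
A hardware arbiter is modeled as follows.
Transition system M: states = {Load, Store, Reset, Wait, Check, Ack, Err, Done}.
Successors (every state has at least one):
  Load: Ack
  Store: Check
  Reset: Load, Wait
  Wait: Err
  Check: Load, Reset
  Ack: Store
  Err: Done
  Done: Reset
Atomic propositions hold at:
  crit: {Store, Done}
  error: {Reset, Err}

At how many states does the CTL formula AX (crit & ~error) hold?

Sat(~error) = {Load, Store, Wait, Check, Ack, Done}
Sat(crit & ~error) = {Store, Done}
Sat(AX (crit & ~error)) = {s : every successor in {Store, Done}} = {Ack, Err}
|Sat(AX (crit & ~error))| = |{Ack, Err}| = 2.

2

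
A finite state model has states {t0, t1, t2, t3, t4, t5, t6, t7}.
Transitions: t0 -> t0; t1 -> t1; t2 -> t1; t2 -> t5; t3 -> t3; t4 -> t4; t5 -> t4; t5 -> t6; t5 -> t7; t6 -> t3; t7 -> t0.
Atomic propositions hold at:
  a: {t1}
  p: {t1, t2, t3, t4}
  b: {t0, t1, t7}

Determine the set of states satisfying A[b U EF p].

{t1, t2, t3, t4, t5, t6}

EF p: least fixpoint, start Z0 = {t1, t2, t3, t4}, add states with some successor in Z. Z1 = {t1, t2, t3, t4, t5, t6}; fixed.
Sat(EF p) = {t1, t2, t3, t4, t5, t6}
A[b U EF p]: least fixpoint, start Z0 = Sat(EF p) = {t1, t2, t3, t4, t5, t6}, add states in Sat(b) with every successor in Z. Already a fixed point.
Sat(A[b U EF p]) = {t1, t2, t3, t4, t5, t6}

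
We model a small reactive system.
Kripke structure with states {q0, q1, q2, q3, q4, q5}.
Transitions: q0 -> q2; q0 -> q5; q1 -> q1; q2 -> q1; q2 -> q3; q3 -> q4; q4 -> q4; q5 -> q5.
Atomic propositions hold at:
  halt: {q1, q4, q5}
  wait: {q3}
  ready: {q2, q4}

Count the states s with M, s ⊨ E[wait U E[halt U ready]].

3

E[halt U ready]: least fixpoint, start Z0 = Sat(ready) = {q2, q4}, add states in Sat(halt) with some successor in Z. Already a fixed point.
Sat(E[halt U ready]) = {q2, q4}
E[wait U E[halt U ready]]: least fixpoint, start Z0 = Sat(E[halt U ready]) = {q2, q4}, add states in Sat(wait) with some successor in Z. Z1 = {q2, q3, q4}; fixed.
Sat(E[wait U E[halt U ready]]) = {q2, q3, q4}
|Sat(E[wait U E[halt U ready]])| = |{q2, q3, q4}| = 3.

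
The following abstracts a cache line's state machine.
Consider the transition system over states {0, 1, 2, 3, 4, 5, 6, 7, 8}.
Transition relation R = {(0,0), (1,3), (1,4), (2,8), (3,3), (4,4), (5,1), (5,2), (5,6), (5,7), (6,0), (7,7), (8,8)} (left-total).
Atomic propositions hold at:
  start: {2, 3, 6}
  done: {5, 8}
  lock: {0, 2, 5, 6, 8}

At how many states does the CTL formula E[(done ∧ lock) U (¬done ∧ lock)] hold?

4

Sat(done ∧ lock) = {5, 8}
Sat(¬done) = {0, 1, 2, 3, 4, 6, 7}
Sat(¬done ∧ lock) = {0, 2, 6}
E[(done ∧ lock) U (¬done ∧ lock)]: least fixpoint, start Z0 = Sat((¬done ∧ lock)) = {0, 2, 6}, add states in Sat(done ∧ lock) with some successor in Z. Z1 = {0, 2, 5, 6}; fixed.
Sat(E[(done ∧ lock) U (¬done ∧ lock)]) = {0, 2, 5, 6}
|Sat(E[(done ∧ lock) U (¬done ∧ lock)])| = |{0, 2, 5, 6}| = 4.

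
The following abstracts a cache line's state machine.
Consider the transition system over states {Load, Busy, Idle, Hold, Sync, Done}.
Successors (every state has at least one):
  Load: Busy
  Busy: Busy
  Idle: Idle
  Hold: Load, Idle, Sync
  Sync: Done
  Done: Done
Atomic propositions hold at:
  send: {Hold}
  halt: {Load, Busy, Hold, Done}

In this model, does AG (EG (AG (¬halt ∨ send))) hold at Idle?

Yes

Sat(¬halt) = {Idle, Sync}
Sat(¬halt ∨ send) = {Idle, Hold, Sync}
AG (¬halt ∨ send): greatest fixpoint, start Z0 = {Idle, Hold, Sync}, keep only states in Sat with every successor in Z. Z1 = {Idle}; fixed.
Sat(AG (¬halt ∨ send)) = {Idle}
EG (AG (¬halt ∨ send)): greatest fixpoint, start Z0 = {Idle}, keep only states in Sat with some successor in Z. Already a fixed point.
Sat(EG (AG (¬halt ∨ send))) = {Idle}
AG (EG (AG (¬halt ∨ send))): greatest fixpoint, start Z0 = {Idle}, keep only states in Sat with every successor in Z. Already a fixed point.
Sat(AG (EG (AG (¬halt ∨ send)))) = {Idle}
Idle ∈ Sat(AG (EG (AG (¬halt ∨ send)))) = {Idle}, so the formula holds at Idle.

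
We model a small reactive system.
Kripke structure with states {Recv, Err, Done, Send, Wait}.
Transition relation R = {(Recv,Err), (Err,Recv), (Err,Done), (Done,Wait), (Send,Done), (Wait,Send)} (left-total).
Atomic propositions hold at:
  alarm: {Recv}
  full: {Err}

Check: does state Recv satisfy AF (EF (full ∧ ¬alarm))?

Sat(¬alarm) = {Err, Done, Send, Wait}
Sat(full ∧ ¬alarm) = {Err}
EF (full ∧ ¬alarm): least fixpoint, start Z0 = {Err}, add states with some successor in Z. Z1 = {Recv, Err}; fixed.
Sat(EF (full ∧ ¬alarm)) = {Recv, Err}
AF (EF (full ∧ ¬alarm)): least fixpoint, start Z0 = {Recv, Err}, add states with every successor in Z. Already a fixed point.
Sat(AF (EF (full ∧ ¬alarm))) = {Recv, Err}
Recv ∈ Sat(AF (EF (full ∧ ¬alarm))) = {Recv, Err}, so the formula holds at Recv.

Yes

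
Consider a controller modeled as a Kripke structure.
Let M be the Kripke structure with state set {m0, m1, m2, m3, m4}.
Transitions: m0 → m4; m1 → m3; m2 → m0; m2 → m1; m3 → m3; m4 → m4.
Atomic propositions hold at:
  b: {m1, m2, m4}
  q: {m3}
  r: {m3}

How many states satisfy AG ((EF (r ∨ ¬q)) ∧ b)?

1

Sat(¬q) = {m0, m1, m2, m4}
Sat(r ∨ ¬q) = {m0, m1, m2, m3, m4}
EF (r ∨ ¬q): least fixpoint, start Z0 = {m0, m1, m2, m3, m4}, add states with some successor in Z. Already a fixed point.
Sat(EF (r ∨ ¬q)) = {m0, m1, m2, m3, m4}
Sat((EF (r ∨ ¬q)) ∧ b) = {m1, m2, m4}
AG ((EF (r ∨ ¬q)) ∧ b): greatest fixpoint, start Z0 = {m1, m2, m4}, keep only states in Sat with every successor in Z. Z1 = {m4}; fixed.
Sat(AG ((EF (r ∨ ¬q)) ∧ b)) = {m4}
|Sat(AG ((EF (r ∨ ¬q)) ∧ b))| = |{m4}| = 1.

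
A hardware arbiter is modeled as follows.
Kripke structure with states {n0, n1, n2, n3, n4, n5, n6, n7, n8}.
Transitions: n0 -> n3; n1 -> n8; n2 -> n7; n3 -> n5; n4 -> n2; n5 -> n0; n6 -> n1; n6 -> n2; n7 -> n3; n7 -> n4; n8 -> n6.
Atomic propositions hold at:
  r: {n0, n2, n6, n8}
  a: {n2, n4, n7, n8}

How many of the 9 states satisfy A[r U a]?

A[r U a]: least fixpoint, start Z0 = Sat(a) = {n2, n4, n7, n8}, add states in Sat(r) with every successor in Z. Already a fixed point.
Sat(A[r U a]) = {n2, n4, n7, n8}
|Sat(A[r U a])| = |{n2, n4, n7, n8}| = 4.

4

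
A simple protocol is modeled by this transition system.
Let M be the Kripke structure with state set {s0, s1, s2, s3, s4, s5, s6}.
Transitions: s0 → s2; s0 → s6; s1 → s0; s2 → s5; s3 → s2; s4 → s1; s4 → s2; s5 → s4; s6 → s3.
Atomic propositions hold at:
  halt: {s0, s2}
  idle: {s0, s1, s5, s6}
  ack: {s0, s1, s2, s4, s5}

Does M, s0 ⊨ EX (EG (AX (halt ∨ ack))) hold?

Yes

Sat(halt ∨ ack) = {s0, s1, s2, s4, s5}
Sat(AX (halt ∨ ack)) = {s : every successor in {s0, s1, s2, s4, s5}} = {s1, s2, s3, s4, s5}
EG (AX (halt ∨ ack)): greatest fixpoint, start Z0 = {s1, s2, s3, s4, s5}, keep only states in Sat with some successor in Z. Z1 = {s2, s3, s4, s5}; fixed.
Sat(EG (AX (halt ∨ ack))) = {s2, s3, s4, s5}
Sat(EX (EG (AX (halt ∨ ack)))) = {s : some successor in {s2, s3, s4, s5}} = {s0, s2, s3, s4, s5, s6}
s0 ∈ Sat(EX (EG (AX (halt ∨ ack)))) = {s0, s2, s3, s4, s5, s6}, so the formula holds at s0.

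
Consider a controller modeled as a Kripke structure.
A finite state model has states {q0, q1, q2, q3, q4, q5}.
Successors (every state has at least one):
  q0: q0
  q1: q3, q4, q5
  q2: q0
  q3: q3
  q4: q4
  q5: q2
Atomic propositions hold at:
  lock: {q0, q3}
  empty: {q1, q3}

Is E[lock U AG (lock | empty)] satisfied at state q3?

Sat(lock | empty) = {q0, q1, q3}
AG (lock | empty): greatest fixpoint, start Z0 = {q0, q1, q3}, keep only states in Sat with every successor in Z. Z1 = {q0, q3}; fixed.
Sat(AG (lock | empty)) = {q0, q3}
E[lock U AG (lock | empty)]: least fixpoint, start Z0 = Sat(AG (lock | empty)) = {q0, q3}, add states in Sat(lock) with some successor in Z. Already a fixed point.
Sat(E[lock U AG (lock | empty)]) = {q0, q3}
q3 ∈ Sat(E[lock U AG (lock | empty)]) = {q0, q3}, so the formula holds at q3.

Yes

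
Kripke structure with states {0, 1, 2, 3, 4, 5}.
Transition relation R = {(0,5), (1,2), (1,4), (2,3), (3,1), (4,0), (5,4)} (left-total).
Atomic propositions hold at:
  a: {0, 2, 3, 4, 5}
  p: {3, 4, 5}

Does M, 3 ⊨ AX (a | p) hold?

No

Sat(a | p) = {0, 2, 3, 4, 5}
Sat(AX (a | p)) = {s : every successor in {0, 2, 3, 4, 5}} = {0, 1, 2, 4, 5}
3 ∉ Sat(AX (a | p)) = {0, 1, 2, 4, 5}, so the formula does not hold at 3.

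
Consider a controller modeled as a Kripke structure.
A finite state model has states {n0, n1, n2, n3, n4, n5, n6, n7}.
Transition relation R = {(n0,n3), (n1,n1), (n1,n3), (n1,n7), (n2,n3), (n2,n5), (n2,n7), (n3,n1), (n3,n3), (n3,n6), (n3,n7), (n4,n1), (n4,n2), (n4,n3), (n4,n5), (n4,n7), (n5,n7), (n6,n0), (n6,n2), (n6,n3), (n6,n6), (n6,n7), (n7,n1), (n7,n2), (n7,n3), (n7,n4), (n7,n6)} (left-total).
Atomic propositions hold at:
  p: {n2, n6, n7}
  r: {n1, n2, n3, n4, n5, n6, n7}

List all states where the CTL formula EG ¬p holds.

Sat(¬p) = {n0, n1, n3, n4, n5}
EG ¬p: greatest fixpoint, start Z0 = {n0, n1, n3, n4, n5}, keep only states in Sat with some successor in Z. Z1 = {n0, n1, n3, n4}; fixed.
Sat(EG ¬p) = {n0, n1, n3, n4}

{n0, n1, n3, n4}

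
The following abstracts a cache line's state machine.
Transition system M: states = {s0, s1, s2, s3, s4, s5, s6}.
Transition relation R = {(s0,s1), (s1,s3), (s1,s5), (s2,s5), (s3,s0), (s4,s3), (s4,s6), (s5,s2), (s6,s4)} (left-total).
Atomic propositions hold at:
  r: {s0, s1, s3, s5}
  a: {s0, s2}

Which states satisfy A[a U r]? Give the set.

A[a U r]: least fixpoint, start Z0 = Sat(r) = {s0, s1, s3, s5}, add states in Sat(a) with every successor in Z. Z1 = {s0, s1, s2, s3, s5}; fixed.
Sat(A[a U r]) = {s0, s1, s2, s3, s5}

{s0, s1, s2, s3, s5}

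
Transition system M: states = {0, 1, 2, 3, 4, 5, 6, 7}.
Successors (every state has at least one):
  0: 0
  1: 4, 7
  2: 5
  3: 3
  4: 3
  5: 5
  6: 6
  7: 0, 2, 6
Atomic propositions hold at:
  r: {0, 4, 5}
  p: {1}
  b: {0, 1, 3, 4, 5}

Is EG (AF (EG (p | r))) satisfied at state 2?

Sat(p | r) = {0, 1, 4, 5}
EG (p | r): greatest fixpoint, start Z0 = {0, 1, 4, 5}, keep only states in Sat with some successor in Z. Z1 = {0, 1, 5}; Z2 = {0, 5}; fixed.
Sat(EG (p | r)) = {0, 5}
AF (EG (p | r)): least fixpoint, start Z0 = {0, 5}, add states with every successor in Z. Z1 = {0, 2, 5}; fixed.
Sat(AF (EG (p | r))) = {0, 2, 5}
EG (AF (EG (p | r))): greatest fixpoint, start Z0 = {0, 2, 5}, keep only states in Sat with some successor in Z. Already a fixed point.
Sat(EG (AF (EG (p | r)))) = {0, 2, 5}
2 ∈ Sat(EG (AF (EG (p | r)))) = {0, 2, 5}, so the formula holds at 2.

Yes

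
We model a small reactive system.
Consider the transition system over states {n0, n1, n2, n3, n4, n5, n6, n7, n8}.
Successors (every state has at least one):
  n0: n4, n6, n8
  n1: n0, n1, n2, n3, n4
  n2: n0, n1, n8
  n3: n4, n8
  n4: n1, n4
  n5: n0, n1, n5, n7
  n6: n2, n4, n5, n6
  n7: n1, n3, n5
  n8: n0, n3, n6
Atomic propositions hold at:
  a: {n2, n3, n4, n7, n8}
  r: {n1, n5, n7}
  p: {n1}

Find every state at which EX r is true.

{n1, n2, n4, n5, n6, n7}

Sat(EX r) = {s : some successor in {n1, n5, n7}} = {n1, n2, n4, n5, n6, n7}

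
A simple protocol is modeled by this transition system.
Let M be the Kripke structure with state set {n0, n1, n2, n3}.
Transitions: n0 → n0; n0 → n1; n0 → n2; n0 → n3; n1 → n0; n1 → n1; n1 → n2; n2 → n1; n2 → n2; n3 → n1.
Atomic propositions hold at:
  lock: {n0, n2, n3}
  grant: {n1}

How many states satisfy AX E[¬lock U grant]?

Sat(¬lock) = {n1}
E[¬lock U grant]: least fixpoint, start Z0 = Sat(grant) = {n1}, add states in Sat(¬lock) with some successor in Z. Already a fixed point.
Sat(E[¬lock U grant]) = {n1}
Sat(AX E[¬lock U grant]) = {s : every successor in {n1}} = {n3}
|Sat(AX E[¬lock U grant])| = |{n3}| = 1.

1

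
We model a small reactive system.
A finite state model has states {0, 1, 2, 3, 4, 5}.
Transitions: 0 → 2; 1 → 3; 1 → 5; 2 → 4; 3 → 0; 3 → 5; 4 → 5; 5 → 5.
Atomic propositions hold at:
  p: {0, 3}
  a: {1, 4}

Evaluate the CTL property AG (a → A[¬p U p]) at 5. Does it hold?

Sat(¬p) = {1, 2, 4, 5}
A[¬p U p]: least fixpoint, start Z0 = Sat(p) = {0, 3}, add states in Sat(¬p) with every successor in Z. Already a fixed point.
Sat(A[¬p U p]) = {0, 3}
Sat(a → A[¬p U p]) = {0, 2, 3, 5}
AG (a → A[¬p U p]): greatest fixpoint, start Z0 = {0, 2, 3, 5}, keep only states in Sat with every successor in Z. Z1 = {0, 3, 5}; Z2 = {3, 5}; Z3 = {5}; fixed.
Sat(AG (a → A[¬p U p])) = {5}
5 ∈ Sat(AG (a → A[¬p U p])) = {5}, so the formula holds at 5.

Yes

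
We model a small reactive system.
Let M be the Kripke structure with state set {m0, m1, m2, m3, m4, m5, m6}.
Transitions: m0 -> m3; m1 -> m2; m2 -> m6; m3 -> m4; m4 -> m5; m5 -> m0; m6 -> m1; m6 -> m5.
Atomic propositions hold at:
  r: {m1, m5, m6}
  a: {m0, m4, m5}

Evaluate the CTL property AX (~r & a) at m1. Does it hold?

No

Sat(~r) = {m0, m2, m3, m4}
Sat(~r & a) = {m0, m4}
Sat(AX (~r & a)) = {s : every successor in {m0, m4}} = {m3, m5}
m1 ∉ Sat(AX (~r & a)) = {m3, m5}, so the formula does not hold at m1.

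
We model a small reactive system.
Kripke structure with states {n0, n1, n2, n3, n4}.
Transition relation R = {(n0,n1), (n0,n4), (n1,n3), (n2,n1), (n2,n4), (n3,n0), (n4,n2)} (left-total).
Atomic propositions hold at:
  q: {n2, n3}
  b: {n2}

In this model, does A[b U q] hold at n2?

Yes

A[b U q]: least fixpoint, start Z0 = Sat(q) = {n2, n3}, add states in Sat(b) with every successor in Z. Already a fixed point.
Sat(A[b U q]) = {n2, n3}
n2 ∈ Sat(A[b U q]) = {n2, n3}, so the formula holds at n2.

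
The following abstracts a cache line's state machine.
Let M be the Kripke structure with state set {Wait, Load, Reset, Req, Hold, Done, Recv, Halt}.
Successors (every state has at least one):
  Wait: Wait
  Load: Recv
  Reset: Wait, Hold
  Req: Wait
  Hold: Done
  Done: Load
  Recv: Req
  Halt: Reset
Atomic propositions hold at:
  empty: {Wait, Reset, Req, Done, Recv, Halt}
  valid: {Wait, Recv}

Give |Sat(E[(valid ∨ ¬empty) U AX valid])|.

4

Sat(¬empty) = {Load, Hold}
Sat(valid ∨ ¬empty) = {Wait, Load, Hold, Recv}
Sat(AX valid) = {s : every successor in {Wait, Recv}} = {Wait, Load, Req}
E[(valid ∨ ¬empty) U AX valid]: least fixpoint, start Z0 = Sat(AX valid) = {Wait, Load, Req}, add states in Sat(valid ∨ ¬empty) with some successor in Z. Z1 = {Wait, Load, Req, Recv}; fixed.
Sat(E[(valid ∨ ¬empty) U AX valid]) = {Wait, Load, Req, Recv}
|Sat(E[(valid ∨ ¬empty) U AX valid])| = |{Wait, Load, Req, Recv}| = 4.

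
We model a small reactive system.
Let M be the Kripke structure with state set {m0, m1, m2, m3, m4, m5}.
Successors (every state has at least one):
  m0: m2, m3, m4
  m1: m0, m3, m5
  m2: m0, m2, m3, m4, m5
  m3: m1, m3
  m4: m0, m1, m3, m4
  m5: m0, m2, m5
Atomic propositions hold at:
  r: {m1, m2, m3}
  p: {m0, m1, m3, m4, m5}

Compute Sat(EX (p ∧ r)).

{m0, m1, m2, m3, m4}

Sat(p ∧ r) = {m1, m3}
Sat(EX (p ∧ r)) = {s : some successor in {m1, m3}} = {m0, m1, m2, m3, m4}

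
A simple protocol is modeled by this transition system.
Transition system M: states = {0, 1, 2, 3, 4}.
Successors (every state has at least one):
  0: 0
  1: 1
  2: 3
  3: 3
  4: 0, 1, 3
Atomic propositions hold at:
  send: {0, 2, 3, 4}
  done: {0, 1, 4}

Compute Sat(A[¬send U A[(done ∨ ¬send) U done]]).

Sat(¬send) = {1}
Sat(done ∨ ¬send) = {0, 1, 4}
A[(done ∨ ¬send) U done]: least fixpoint, start Z0 = Sat(done) = {0, 1, 4}, add states in Sat(done ∨ ¬send) with every successor in Z. Already a fixed point.
Sat(A[(done ∨ ¬send) U done]) = {0, 1, 4}
A[¬send U A[(done ∨ ¬send) U done]]: least fixpoint, start Z0 = Sat(A[(done ∨ ¬send) U done]) = {0, 1, 4}, add states in Sat(¬send) with every successor in Z. Already a fixed point.
Sat(A[¬send U A[(done ∨ ¬send) U done]]) = {0, 1, 4}

{0, 1, 4}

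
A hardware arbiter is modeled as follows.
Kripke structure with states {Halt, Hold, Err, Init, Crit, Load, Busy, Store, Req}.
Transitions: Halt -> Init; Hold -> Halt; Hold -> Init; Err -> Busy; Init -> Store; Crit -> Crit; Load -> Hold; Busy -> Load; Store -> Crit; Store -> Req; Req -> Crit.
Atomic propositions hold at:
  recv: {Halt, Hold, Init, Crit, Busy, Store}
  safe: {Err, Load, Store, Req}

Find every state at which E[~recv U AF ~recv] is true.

Sat(~recv) = {Err, Load, Req}
AF ~recv: least fixpoint, start Z0 = {Err, Load, Req}, add states with every successor in Z. Z1 = {Err, Load, Busy, Req}; fixed.
Sat(AF ~recv) = {Err, Load, Busy, Req}
E[~recv U AF ~recv]: least fixpoint, start Z0 = Sat(AF ~recv) = {Err, Load, Busy, Req}, add states in Sat(~recv) with some successor in Z. Already a fixed point.
Sat(E[~recv U AF ~recv]) = {Err, Load, Busy, Req}

{Err, Load, Busy, Req}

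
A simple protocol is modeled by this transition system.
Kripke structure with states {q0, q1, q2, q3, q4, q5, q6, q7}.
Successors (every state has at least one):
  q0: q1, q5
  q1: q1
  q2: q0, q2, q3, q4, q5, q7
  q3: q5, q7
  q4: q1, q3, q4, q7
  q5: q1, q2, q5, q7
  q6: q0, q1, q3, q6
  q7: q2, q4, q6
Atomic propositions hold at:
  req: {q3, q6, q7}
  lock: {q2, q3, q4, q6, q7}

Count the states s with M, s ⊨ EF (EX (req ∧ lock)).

Sat(req ∧ lock) = {q3, q6, q7}
Sat(EX (req ∧ lock)) = {s : some successor in {q3, q6, q7}} = {q2, q3, q4, q5, q6, q7}
EF (EX (req ∧ lock)): least fixpoint, start Z0 = {q2, q3, q4, q5, q6, q7}, add states with some successor in Z. Z1 = {q0, q2, q3, q4, q5, q6, q7}; fixed.
Sat(EF (EX (req ∧ lock))) = {q0, q2, q3, q4, q5, q6, q7}
|Sat(EF (EX (req ∧ lock)))| = |{q0, q2, q3, q4, q5, q6, q7}| = 7.

7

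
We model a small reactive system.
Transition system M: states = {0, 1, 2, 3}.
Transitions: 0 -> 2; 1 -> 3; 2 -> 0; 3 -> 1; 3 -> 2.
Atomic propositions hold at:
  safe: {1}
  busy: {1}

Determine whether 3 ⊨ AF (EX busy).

Sat(EX busy) = {s : some successor in {1}} = {3}
AF (EX busy): least fixpoint, start Z0 = {3}, add states with every successor in Z. Z1 = {1, 3}; fixed.
Sat(AF (EX busy)) = {1, 3}
3 ∈ Sat(AF (EX busy)) = {1, 3}, so the formula holds at 3.

Yes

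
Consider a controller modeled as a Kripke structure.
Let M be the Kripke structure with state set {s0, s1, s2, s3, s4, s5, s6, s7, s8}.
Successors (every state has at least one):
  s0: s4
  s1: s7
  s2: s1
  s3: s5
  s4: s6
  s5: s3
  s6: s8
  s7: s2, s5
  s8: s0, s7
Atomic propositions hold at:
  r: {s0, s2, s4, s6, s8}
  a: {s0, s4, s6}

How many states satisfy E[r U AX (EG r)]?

4

EG r: greatest fixpoint, start Z0 = {s0, s2, s4, s6, s8}, keep only states in Sat with some successor in Z. Z1 = {s0, s4, s6, s8}; fixed.
Sat(EG r) = {s0, s4, s6, s8}
Sat(AX (EG r)) = {s : every successor in {s0, s4, s6, s8}} = {s0, s4, s6}
E[r U AX (EG r)]: least fixpoint, start Z0 = Sat(AX (EG r)) = {s0, s4, s6}, add states in Sat(r) with some successor in Z. Z1 = {s0, s4, s6, s8}; fixed.
Sat(E[r U AX (EG r)]) = {s0, s4, s6, s8}
|Sat(E[r U AX (EG r)])| = |{s0, s4, s6, s8}| = 4.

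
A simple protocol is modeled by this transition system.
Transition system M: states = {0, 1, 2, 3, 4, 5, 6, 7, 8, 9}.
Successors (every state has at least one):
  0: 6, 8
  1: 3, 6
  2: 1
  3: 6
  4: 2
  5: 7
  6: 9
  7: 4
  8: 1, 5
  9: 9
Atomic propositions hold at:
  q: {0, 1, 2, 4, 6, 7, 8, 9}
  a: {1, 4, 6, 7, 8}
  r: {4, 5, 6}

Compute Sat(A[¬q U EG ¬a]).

Sat(¬q) = {3, 5}
Sat(¬a) = {0, 2, 3, 5, 9}
EG ¬a: greatest fixpoint, start Z0 = {0, 2, 3, 5, 9}, keep only states in Sat with some successor in Z. Z1 = {9}; fixed.
Sat(EG ¬a) = {9}
A[¬q U EG ¬a]: least fixpoint, start Z0 = Sat(EG ¬a) = {9}, add states in Sat(¬q) with every successor in Z. Already a fixed point.
Sat(A[¬q U EG ¬a]) = {9}

{9}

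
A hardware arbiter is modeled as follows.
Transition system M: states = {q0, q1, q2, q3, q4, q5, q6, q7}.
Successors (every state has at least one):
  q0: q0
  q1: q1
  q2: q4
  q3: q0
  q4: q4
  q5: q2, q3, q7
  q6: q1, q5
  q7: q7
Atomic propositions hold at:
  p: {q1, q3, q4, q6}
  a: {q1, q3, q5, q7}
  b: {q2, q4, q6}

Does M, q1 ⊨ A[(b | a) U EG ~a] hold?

Sat(b | a) = {q1, q2, q3, q4, q5, q6, q7}
Sat(~a) = {q0, q2, q4, q6}
EG ~a: greatest fixpoint, start Z0 = {q0, q2, q4, q6}, keep only states in Sat with some successor in Z. Z1 = {q0, q2, q4}; fixed.
Sat(EG ~a) = {q0, q2, q4}
A[(b | a) U EG ~a]: least fixpoint, start Z0 = Sat(EG ~a) = {q0, q2, q4}, add states in Sat(b | a) with every successor in Z. Z1 = {q0, q2, q3, q4}; fixed.
Sat(A[(b | a) U EG ~a]) = {q0, q2, q3, q4}
q1 ∉ Sat(A[(b | a) U EG ~a]) = {q0, q2, q3, q4}, so the formula does not hold at q1.

No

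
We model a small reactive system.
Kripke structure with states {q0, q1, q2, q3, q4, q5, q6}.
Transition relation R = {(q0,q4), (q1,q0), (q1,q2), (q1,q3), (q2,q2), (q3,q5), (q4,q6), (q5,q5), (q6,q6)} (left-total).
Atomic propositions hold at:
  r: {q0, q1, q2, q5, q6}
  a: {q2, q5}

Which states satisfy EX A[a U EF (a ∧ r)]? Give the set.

Sat(a ∧ r) = {q2, q5}
EF (a ∧ r): least fixpoint, start Z0 = {q2, q5}, add states with some successor in Z. Z1 = {q1, q2, q3, q5}; fixed.
Sat(EF (a ∧ r)) = {q1, q2, q3, q5}
A[a U EF (a ∧ r)]: least fixpoint, start Z0 = Sat(EF (a ∧ r)) = {q1, q2, q3, q5}, add states in Sat(a) with every successor in Z. Already a fixed point.
Sat(A[a U EF (a ∧ r)]) = {q1, q2, q3, q5}
Sat(EX A[a U EF (a ∧ r)]) = {s : some successor in {q1, q2, q3, q5}} = {q1, q2, q3, q5}

{q1, q2, q3, q5}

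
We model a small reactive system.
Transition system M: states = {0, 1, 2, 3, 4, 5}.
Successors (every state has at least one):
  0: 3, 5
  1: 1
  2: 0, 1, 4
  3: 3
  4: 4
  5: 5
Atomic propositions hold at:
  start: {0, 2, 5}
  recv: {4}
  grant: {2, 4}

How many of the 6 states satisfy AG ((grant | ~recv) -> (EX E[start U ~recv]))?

Sat(~recv) = {0, 1, 2, 3, 5}
Sat(grant | ~recv) = {0, 1, 2, 3, 4, 5}
E[start U ~recv]: least fixpoint, start Z0 = Sat(~recv) = {0, 1, 2, 3, 5}, add states in Sat(start) with some successor in Z. Already a fixed point.
Sat(E[start U ~recv]) = {0, 1, 2, 3, 5}
Sat(EX E[start U ~recv]) = {s : some successor in {0, 1, 2, 3, 5}} = {0, 1, 2, 3, 5}
Sat((grant | ~recv) -> (EX E[start U ~recv])) = {0, 1, 2, 3, 5}
AG ((grant | ~recv) -> (EX E[start U ~recv])): greatest fixpoint, start Z0 = {0, 1, 2, 3, 5}, keep only states in Sat with every successor in Z. Z1 = {0, 1, 3, 5}; fixed.
Sat(AG ((grant | ~recv) -> (EX E[start U ~recv]))) = {0, 1, 3, 5}
|Sat(AG ((grant | ~recv) -> (EX E[start U ~recv])))| = |{0, 1, 3, 5}| = 4.

4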